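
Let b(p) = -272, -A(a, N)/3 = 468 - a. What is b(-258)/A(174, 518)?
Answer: 136/441 ≈ 0.30839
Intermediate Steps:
A(a, N) = -1404 + 3*a (A(a, N) = -3*(468 - a) = -1404 + 3*a)
b(-258)/A(174, 518) = -272/(-1404 + 3*174) = -272/(-1404 + 522) = -272/(-882) = -272*(-1/882) = 136/441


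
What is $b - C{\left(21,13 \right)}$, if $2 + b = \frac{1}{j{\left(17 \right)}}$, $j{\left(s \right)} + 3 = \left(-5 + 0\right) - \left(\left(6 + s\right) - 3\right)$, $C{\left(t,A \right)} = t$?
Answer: $- \frac{645}{28} \approx -23.036$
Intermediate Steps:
$j{\left(s \right)} = -11 - s$ ($j{\left(s \right)} = -3 + \left(\left(-5 + 0\right) - \left(\left(6 + s\right) - 3\right)\right) = -3 - \left(8 + s\right) = -11 - s$)
$b = - \frac{57}{28}$ ($b = -2 + \frac{1}{-11 - 17} = -2 + \frac{1}{-28} = -2 - \frac{1}{28} = - \frac{57}{28} \approx -2.0357$)
$b - C{\left(21,13 \right)} = - \frac{57}{28} - 21 = - \frac{645}{28}$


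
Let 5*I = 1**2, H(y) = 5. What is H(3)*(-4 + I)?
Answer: -19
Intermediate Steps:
I = 1/5 (I = (1/5)*1**2 = (1/5)*1 = 1/5 ≈ 0.20000)
H(3)*(-4 + I) = 5*(-4 + 1/5) = 5*(-19/5) = -19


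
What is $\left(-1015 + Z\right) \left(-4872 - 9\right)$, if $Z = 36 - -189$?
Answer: $3855990$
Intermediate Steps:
$Z = 225$ ($Z = 36 + 189 = 225$)
$\left(-1015 + Z\right) \left(-4872 - 9\right) = \left(-1015 + 225\right) \left(-4872 - 9\right) = \left(-790\right) \left(-4881\right) = 3855990$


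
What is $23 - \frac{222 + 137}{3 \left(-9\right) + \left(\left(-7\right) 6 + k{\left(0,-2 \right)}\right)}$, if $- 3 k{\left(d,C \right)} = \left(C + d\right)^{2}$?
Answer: $\frac{5930}{211} \approx 28.104$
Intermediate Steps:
$k{\left(d,C \right)} = - \frac{\left(C + d\right)^{2}}{3}$
$23 - \frac{222 + 137}{3 \left(-9\right) + \left(\left(-7\right) 6 + k{\left(0,-2 \right)}\right)} = 23 - \frac{222 + 137}{3 \left(-9\right) - \left(42 + \frac{\left(-2 + 0\right)^{2}}{3}\right)} = 23 - \frac{359}{-27 - \left(42 + \frac{\left(-2\right)^{2}}{3}\right)} = 23 - \frac{359}{-27 - \frac{130}{3}} = 23 - \frac{359}{- \frac{211}{3}} = 23 - 359 \left(- \frac{3}{211}\right) = 23 - - \frac{1077}{211} = 23 + \frac{1077}{211} = \frac{5930}{211}$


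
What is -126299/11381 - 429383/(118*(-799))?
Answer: -7020914395/1073023442 ≈ -6.5431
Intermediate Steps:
-126299/11381 - 429383/(118*(-799)) = -126299*1/11381 - 429383/(-94282) = -126299/11381 - 429383*(-1/94282) = -126299/11381 + 429383/94282 = -7020914395/1073023442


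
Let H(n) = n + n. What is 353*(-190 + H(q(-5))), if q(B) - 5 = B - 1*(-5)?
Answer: -63540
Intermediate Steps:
q(B) = 10 + B (q(B) = 5 + (B - 1*(-5)) = 5 + (B + 5) = 5 + (5 + B) = 10 + B)
H(n) = 2*n
353*(-190 + H(q(-5))) = 353*(-190 + 2*(10 - 5)) = 353*(-190 + 2*5) = 353*(-190 + 10) = 353*(-180) = -63540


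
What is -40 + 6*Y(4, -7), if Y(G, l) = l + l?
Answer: -124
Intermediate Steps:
Y(G, l) = 2*l
-40 + 6*Y(4, -7) = -40 + 6*(2*(-7)) = -40 + 6*(-14) = -40 - 84 = -124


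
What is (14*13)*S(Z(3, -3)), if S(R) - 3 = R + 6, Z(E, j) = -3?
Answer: 1092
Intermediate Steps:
S(R) = 9 + R (S(R) = 3 + (R + 6) = 3 + (6 + R) = 9 + R)
(14*13)*S(Z(3, -3)) = (14*13)*(9 - 3) = 182*6 = 1092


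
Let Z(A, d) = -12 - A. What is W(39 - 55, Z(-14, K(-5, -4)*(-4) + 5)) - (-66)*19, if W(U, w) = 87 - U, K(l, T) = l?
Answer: 1357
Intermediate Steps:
W(39 - 55, Z(-14, K(-5, -4)*(-4) + 5)) - (-66)*19 = (87 - (39 - 55)) - (-66)*19 = (87 - 1*(-16)) - 1*(-1254) = (87 + 16) + 1254 = 103 + 1254 = 1357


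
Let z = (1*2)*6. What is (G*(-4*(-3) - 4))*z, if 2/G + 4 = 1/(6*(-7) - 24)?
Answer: -12672/265 ≈ -47.819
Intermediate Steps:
G = -132/265 (G = 2/(-4 + 1/(6*(-7) - 24)) = 2/(-4 + 1/(-42 - 24)) = 2/(-4 + 1/(-66)) = 2/(-4 - 1/66) = 2/(-265/66) = 2*(-66/265) = -132/265 ≈ -0.49811)
z = 12 (z = 2*6 = 12)
(G*(-4*(-3) - 4))*z = -132*(-4*(-3) - 4)/265*12 = -132*(12 - 4)/265*12 = -132/265*8*12 = -1056/265*12 = -12672/265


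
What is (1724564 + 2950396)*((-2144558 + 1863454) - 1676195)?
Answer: -9150294533040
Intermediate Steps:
(1724564 + 2950396)*((-2144558 + 1863454) - 1676195) = 4674960*(-281104 - 1676195) = 4674960*(-1957299) = -9150294533040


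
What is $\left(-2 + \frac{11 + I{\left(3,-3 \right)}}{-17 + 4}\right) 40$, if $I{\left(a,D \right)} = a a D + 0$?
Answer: $- \frac{400}{13} \approx -30.769$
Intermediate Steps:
$I{\left(a,D \right)} = D a^{2}$ ($I{\left(a,D \right)} = a^{2} D + 0 = D a^{2} + 0 = D a^{2}$)
$\left(-2 + \frac{11 + I{\left(3,-3 \right)}}{-17 + 4}\right) 40 = \left(-2 + \frac{11 - 3 \cdot 3^{2}}{-17 + 4}\right) 40 = \left(-2 + \frac{11 - 27}{-13}\right) 40 = \left(-2 + \left(11 - 27\right) \left(- \frac{1}{13}\right)\right) 40 = \left(-2 - - \frac{16}{13}\right) 40 = \left(-2 + \frac{16}{13}\right) 40 = \left(- \frac{10}{13}\right) 40 = - \frac{400}{13}$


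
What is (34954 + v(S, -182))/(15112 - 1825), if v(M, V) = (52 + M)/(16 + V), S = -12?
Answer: 967054/367607 ≈ 2.6307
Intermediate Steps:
v(M, V) = (52 + M)/(16 + V)
(34954 + v(S, -182))/(15112 - 1825) = (34954 + (52 - 12)/(16 - 182))/(15112 - 1825) = (34954 + 40/(-166))/13287 = (34954 - 1/166*40)*(1/13287) = (34954 - 20/83)*(1/13287) = (2901162/83)*(1/13287) = 967054/367607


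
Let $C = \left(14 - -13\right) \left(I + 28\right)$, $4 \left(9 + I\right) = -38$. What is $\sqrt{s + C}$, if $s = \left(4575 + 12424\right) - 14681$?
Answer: $\frac{\sqrt{10298}}{2} \approx 50.74$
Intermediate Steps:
$I = - \frac{37}{2}$ ($I = -9 + \frac{1}{4} \left(-38\right) = -9 - \frac{19}{2} = - \frac{37}{2} \approx -18.5$)
$s = 2318$ ($s = 16999 - 14681 = 2318$)
$C = \frac{513}{2}$ ($C = \left(14 - -13\right) \left(- \frac{37}{2} + 28\right) = \left(14 + 13\right) \frac{19}{2} = 27 \cdot \frac{19}{2} = \frac{513}{2} \approx 256.5$)
$\sqrt{s + C} = \sqrt{2318 + \frac{513}{2}} = \sqrt{\frac{5149}{2}} = \frac{\sqrt{10298}}{2}$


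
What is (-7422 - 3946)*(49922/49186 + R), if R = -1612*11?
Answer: 4957108651320/24593 ≈ 2.0157e+8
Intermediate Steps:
R = -17732
(-7422 - 3946)*(49922/49186 + R) = (-7422 - 3946)*(49922/49186 - 17732) = -11368*(49922*(1/49186) - 17732) = -11368*(24961/24593 - 17732) = -11368*(-436058115/24593) = 4957108651320/24593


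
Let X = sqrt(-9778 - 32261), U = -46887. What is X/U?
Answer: -3*I*sqrt(519)/15629 ≈ -0.0043729*I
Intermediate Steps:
X = 9*I*sqrt(519) (X = sqrt(-42039) = 9*I*sqrt(519) ≈ 205.03*I)
X/U = (9*I*sqrt(519))/(-46887) = (9*I*sqrt(519))*(-1/46887) = -3*I*sqrt(519)/15629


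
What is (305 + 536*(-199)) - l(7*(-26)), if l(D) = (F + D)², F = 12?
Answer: -135259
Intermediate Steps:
l(D) = (12 + D)²
(305 + 536*(-199)) - l(7*(-26)) = (305 + 536*(-199)) - (12 + 7*(-26))² = (305 - 106664) - (12 - 182)² = -106359 - 1*(-170)² = -106359 - 1*28900 = -106359 - 28900 = -135259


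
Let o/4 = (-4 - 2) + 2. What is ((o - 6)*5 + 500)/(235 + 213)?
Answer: 195/224 ≈ 0.87054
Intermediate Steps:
o = -16 (o = 4*((-4 - 2) + 2) = 4*(-6 + 2) = 4*(-4) = -16)
((o - 6)*5 + 500)/(235 + 213) = ((-16 - 6)*5 + 500)/(235 + 213) = (-22*5 + 500)/448 = (-110 + 500)*(1/448) = 390*(1/448) = 195/224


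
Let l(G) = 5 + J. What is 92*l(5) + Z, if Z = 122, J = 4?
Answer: 950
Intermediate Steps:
l(G) = 9 (l(G) = 5 + 4 = 9)
92*l(5) + Z = 92*9 + 122 = 828 + 122 = 950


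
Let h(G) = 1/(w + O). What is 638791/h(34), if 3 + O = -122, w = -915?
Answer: -664342640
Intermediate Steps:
O = -125 (O = -3 - 122 = -125)
h(G) = -1/1040 (h(G) = 1/(-915 - 125) = 1/(-1040) = -1/1040)
638791/h(34) = 638791/(-1/1040) = 638791*(-1040) = -664342640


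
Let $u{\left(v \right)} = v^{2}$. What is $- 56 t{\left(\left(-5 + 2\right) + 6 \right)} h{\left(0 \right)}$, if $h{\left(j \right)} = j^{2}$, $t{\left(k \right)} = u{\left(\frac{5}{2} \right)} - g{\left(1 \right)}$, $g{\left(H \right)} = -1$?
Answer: $0$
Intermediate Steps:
$t{\left(k \right)} = \frac{29}{4}$ ($t{\left(k \right)} = \left(\frac{5}{2}\right)^{2} - -1 = \left(5 \cdot \frac{1}{2}\right)^{2} + 1 = \left(\frac{5}{2}\right)^{2} + 1 = \frac{25}{4} + 1 = \frac{29}{4}$)
$- 56 t{\left(\left(-5 + 2\right) + 6 \right)} h{\left(0 \right)} = \left(-56\right) \frac{29}{4} \cdot 0^{2} = \left(-406\right) 0 = 0$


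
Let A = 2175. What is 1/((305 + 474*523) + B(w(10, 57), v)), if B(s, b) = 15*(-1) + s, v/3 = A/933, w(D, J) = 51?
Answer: 1/248243 ≈ 4.0283e-6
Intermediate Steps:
v = 2175/311 (v = 3*(2175/933) = 3*(2175*(1/933)) = 3*(725/311) = 2175/311 ≈ 6.9936)
B(s, b) = -15 + s
1/((305 + 474*523) + B(w(10, 57), v)) = 1/((305 + 474*523) + (-15 + 51)) = 1/((305 + 247902) + 36) = 1/(248207 + 36) = 1/248243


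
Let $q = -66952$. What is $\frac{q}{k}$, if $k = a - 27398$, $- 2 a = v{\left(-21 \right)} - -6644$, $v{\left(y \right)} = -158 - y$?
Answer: $\frac{133904}{61303} \approx 2.1843$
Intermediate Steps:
$a = - \frac{6507}{2}$ ($a = - \frac{\left(-158 - -21\right) - -6644}{2} = - \frac{\left(-158 + 21\right) + 6644}{2} = - \frac{-137 + 6644}{2} = \left(- \frac{1}{2}\right) 6507 = - \frac{6507}{2} \approx -3253.5$)
$k = - \frac{61303}{2}$ ($k = - \frac{6507}{2} - 27398 = - \frac{61303}{2} \approx -30652.0$)
$\frac{q}{k} = - \frac{66952}{- \frac{61303}{2}} = \left(-66952\right) \left(- \frac{2}{61303}\right) = \frac{133904}{61303}$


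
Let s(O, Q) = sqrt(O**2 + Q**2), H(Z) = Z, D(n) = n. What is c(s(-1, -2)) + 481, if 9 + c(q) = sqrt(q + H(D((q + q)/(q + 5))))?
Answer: 472 + 5**(1/4)*sqrt(7 + sqrt(5))/sqrt(5 + sqrt(5)) ≈ 473.69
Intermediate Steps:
c(q) = -9 + sqrt(q + 2*q/(5 + q)) (c(q) = -9 + sqrt(q + (q + q)/(q + 5)) = -9 + sqrt(q + (2*q)/(5 + q)) = -9 + sqrt(q + 2*q/(5 + q)))
c(s(-1, -2)) + 481 = (-9 + sqrt(sqrt((-1)**2 + (-2)**2)*(7 + sqrt((-1)**2 + (-2)**2))/(5 + sqrt((-1)**2 + (-2)**2)))) + 481 = (-9 + sqrt(sqrt(1 + 4)*(7 + sqrt(1 + 4))/(5 + sqrt(1 + 4)))) + 481 = (-9 + sqrt(sqrt(5)*(7 + sqrt(5))/(5 + sqrt(5)))) + 481 = (-9 + 5**(1/4)*sqrt(7 + sqrt(5))/sqrt(5 + sqrt(5))) + 481 = 472 + 5**(1/4)*sqrt(7 + sqrt(5))/sqrt(5 + sqrt(5))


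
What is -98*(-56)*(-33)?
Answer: -181104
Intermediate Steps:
-98*(-56)*(-33) = 5488*(-33) = -181104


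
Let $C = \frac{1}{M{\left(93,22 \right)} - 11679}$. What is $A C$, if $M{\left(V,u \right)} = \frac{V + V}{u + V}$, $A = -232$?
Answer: $\frac{26680}{1342899} \approx 0.019867$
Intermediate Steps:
$M{\left(V,u \right)} = \frac{2 V}{V + u}$
$C = - \frac{115}{1342899}$ ($C = \frac{1}{2 \cdot 93 \frac{1}{93 + 22} - 11679} = \frac{1}{2 \cdot 93 \cdot \frac{1}{115} - 11679} = \frac{1}{\frac{186}{115} - 11679} = \frac{1}{- \frac{1342899}{115}} = - \frac{115}{1342899} \approx -8.5636 \cdot 10^{-5}$)
$A C = \left(-232\right) \left(- \frac{115}{1342899}\right) = \frac{26680}{1342899}$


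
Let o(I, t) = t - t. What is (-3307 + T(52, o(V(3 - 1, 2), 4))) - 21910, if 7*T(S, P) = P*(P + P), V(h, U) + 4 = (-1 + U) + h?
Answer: -25217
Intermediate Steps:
V(h, U) = -5 + U + h (V(h, U) = -4 + ((-1 + U) + h) = -4 + (-1 + U + h) = -5 + U + h)
o(I, t) = 0
T(S, P) = 2*P**2/7 (T(S, P) = (P*(P + P))/7 = (P*(2*P))/7 = (2*P**2)/7 = 2*P**2/7)
(-3307 + T(52, o(V(3 - 1, 2), 4))) - 21910 = (-3307 + (2/7)*0**2) - 21910 = (-3307 + (2/7)*0) - 21910 = (-3307 + 0) - 21910 = -3307 - 21910 = -25217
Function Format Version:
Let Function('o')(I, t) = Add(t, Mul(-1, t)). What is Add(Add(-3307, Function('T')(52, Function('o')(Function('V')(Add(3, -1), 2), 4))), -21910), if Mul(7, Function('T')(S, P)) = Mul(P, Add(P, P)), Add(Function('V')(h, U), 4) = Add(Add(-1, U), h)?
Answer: -25217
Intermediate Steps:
Function('V')(h, U) = Add(-5, U, h) (Function('V')(h, U) = Add(-4, Add(Add(-1, U), h)) = Add(-4, Add(-1, U, h)) = Add(-5, U, h))
Function('o')(I, t) = 0
Function('T')(S, P) = Mul(Rational(2, 7), Pow(P, 2)) (Function('T')(S, P) = Mul(Rational(1, 7), Mul(P, Add(P, P))) = Mul(Rational(1, 7), Mul(P, Mul(2, P))) = Mul(Rational(1, 7), Mul(2, Pow(P, 2))) = Mul(Rational(2, 7), Pow(P, 2)))
Add(Add(-3307, Function('T')(52, Function('o')(Function('V')(Add(3, -1), 2), 4))), -21910) = Add(Add(-3307, Mul(Rational(2, 7), Pow(0, 2))), -21910) = Add(Add(-3307, Mul(Rational(2, 7), 0)), -21910) = Add(Add(-3307, 0), -21910) = Add(-3307, -21910) = -25217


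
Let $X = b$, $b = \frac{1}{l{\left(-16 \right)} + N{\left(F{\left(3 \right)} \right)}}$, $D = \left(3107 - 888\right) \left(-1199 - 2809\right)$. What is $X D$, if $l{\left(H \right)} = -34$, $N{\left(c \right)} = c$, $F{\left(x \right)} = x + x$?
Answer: $317634$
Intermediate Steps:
$F{\left(x \right)} = 2 x$
$D = -8893752$ ($D = 2219 \left(-4008\right) = -8893752$)
$b = - \frac{1}{28}$ ($b = \frac{1}{-34 + 2 \cdot 3} = \frac{1}{-34 + 6} = \frac{1}{-28} = - \frac{1}{28} \approx -0.035714$)
$X = - \frac{1}{28} \approx -0.035714$
$X D = \left(- \frac{1}{28}\right) \left(-8893752\right) = 317634$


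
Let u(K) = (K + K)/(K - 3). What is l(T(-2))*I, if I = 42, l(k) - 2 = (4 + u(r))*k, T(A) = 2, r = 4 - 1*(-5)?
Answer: 672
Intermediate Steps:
r = 9 (r = 4 + 5 = 9)
u(K) = 2*K/(-3 + K) (u(K) = (2*K)/(-3 + K) = 2*K/(-3 + K))
l(k) = 2 + 7*k (l(k) = 2 + (4 + 2*9/(-3 + 9))*k = 2 + (4 + 2*9/6)*k = 2 + (4 + 2*9*(⅙))*k = 2 + (4 + 3)*k = 2 + 7*k)
l(T(-2))*I = (2 + 7*2)*42 = (2 + 14)*42 = 16*42 = 672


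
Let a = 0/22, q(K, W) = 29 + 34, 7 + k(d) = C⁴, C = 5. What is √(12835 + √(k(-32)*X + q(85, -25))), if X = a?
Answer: √(12835 + 3*√7) ≈ 113.33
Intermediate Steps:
k(d) = 618 (k(d) = -7 + 5⁴ = -7 + 625 = 618)
q(K, W) = 63
a = 0 (a = 0*(1/22) = 0)
X = 0
√(12835 + √(k(-32)*X + q(85, -25))) = √(12835 + √(618*0 + 63)) = √(12835 + √(0 + 63)) = √(12835 + √63) = √(12835 + 3*√7)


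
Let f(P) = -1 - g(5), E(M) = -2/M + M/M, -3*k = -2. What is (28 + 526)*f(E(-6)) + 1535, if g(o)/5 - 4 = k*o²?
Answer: -168797/3 ≈ -56266.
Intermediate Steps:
k = ⅔ (k = -⅓*(-2) = ⅔ ≈ 0.66667)
E(M) = 1 - 2/M (E(M) = -2/M + 1 = 1 - 2/M)
g(o) = 20 + 10*o²/3 (g(o) = 20 + 5*(2*o²/3) = 20 + 10*o²/3)
f(P) = -313/3 (f(P) = -1 - (20 + (10/3)*5²) = -1 - (20 + (10/3)*25) = -1 - (20 + 250/3) = -1 - 1*310/3 = -1 - 310/3 = -313/3)
(28 + 526)*f(E(-6)) + 1535 = (28 + 526)*(-313/3) + 1535 = 554*(-313/3) + 1535 = -173402/3 + 1535 = -168797/3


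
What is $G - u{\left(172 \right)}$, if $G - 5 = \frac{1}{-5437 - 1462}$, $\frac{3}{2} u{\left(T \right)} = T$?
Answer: $- \frac{2269774}{20697} \approx -109.67$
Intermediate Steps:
$u{\left(T \right)} = \frac{2 T}{3}$
$G = \frac{34494}{6899}$ ($G = 5 + \frac{1}{-5437 - 1462} = 5 + \frac{1}{-6899} = 5 - \frac{1}{6899} = \frac{34494}{6899} \approx 4.9999$)
$G - u{\left(172 \right)} = \frac{34494}{6899} - \frac{2}{3} \cdot 172 = \frac{34494}{6899} - \frac{344}{3} = - \frac{2269774}{20697}$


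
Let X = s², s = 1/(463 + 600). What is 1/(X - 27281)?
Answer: -1129969/30826684288 ≈ -3.6656e-5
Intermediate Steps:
s = 1/1063 ≈ 0.00094073
X = 1/1129969 (X = (1/1063)² = 1/1129969 ≈ 8.8498e-7)
1/(X - 27281) = 1/(1/1129969 - 27281) = 1/(-30826684288/1129969) = -1129969/30826684288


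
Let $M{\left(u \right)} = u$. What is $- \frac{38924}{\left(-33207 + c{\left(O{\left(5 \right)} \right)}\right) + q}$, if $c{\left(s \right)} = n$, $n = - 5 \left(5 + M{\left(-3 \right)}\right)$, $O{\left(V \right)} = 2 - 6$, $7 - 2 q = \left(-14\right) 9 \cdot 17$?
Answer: $\frac{77848}{64285} \approx 1.211$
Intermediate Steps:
$q = \frac{2149}{2}$ ($q = \frac{7}{2} - \frac{\left(-14\right) 9 \cdot 17}{2} = \frac{7}{2} - \frac{\left(-126\right) 17}{2} = \frac{7}{2} - -1071 = \frac{7}{2} + 1071 = \frac{2149}{2} \approx 1074.5$)
$O{\left(V \right)} = -4$ ($O{\left(V \right)} = 2 - 6 = -4$)
$n = -10$ ($n = - 5 \left(5 - 3\right) = \left(-5\right) 2 = -10$)
$c{\left(s \right)} = -10$
$- \frac{38924}{\left(-33207 + c{\left(O{\left(5 \right)} \right)}\right) + q} = - \frac{38924}{\left(-33207 - 10\right) + \frac{2149}{2}} = - \frac{38924}{-33217 + \frac{2149}{2}} = - \frac{38924}{- \frac{64285}{2}} = \left(-38924\right) \left(- \frac{2}{64285}\right) = \frac{77848}{64285}$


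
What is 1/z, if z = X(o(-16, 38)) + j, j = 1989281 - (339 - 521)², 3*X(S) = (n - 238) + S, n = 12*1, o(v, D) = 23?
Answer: 3/5868268 ≈ 5.1122e-7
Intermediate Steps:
n = 12
X(S) = -226/3 + S/3 (X(S) = ((12 - 238) + S)/3 = (-226 + S)/3 = -226/3 + S/3)
j = 1956157 (j = 1989281 - 1*(-182)² = 1989281 - 1*33124 = 1989281 - 33124 = 1956157)
z = 5868268/3 (z = (-226/3 + (⅓)*23) + 1956157 = (-226/3 + 23/3) + 1956157 = -203/3 + 1956157 = 5868268/3 ≈ 1.9561e+6)
1/z = 1/(5868268/3) = 3/5868268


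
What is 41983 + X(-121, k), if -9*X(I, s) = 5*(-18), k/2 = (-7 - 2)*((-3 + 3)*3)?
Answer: 41993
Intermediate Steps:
k = 0 (k = 2*((-7 - 2)*((-3 + 3)*3)) = 2*(-0*3) = 2*(-9*0) = 2*0 = 0)
X(I, s) = 10 (X(I, s) = -5*(-18)/9 = -⅑*(-90) = 10)
41983 + X(-121, k) = 41983 + 10 = 41993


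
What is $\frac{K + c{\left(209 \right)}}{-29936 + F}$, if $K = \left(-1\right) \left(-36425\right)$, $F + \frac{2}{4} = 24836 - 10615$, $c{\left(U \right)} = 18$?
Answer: $- \frac{72886}{31431} \approx -2.3189$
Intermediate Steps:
$F = \frac{28441}{2}$ ($F = - \frac{1}{2} + \left(24836 - 10615\right) = - \frac{1}{2} + 14221 = \frac{28441}{2} \approx 14221.0$)
$K = 36425$
$\frac{K + c{\left(209 \right)}}{-29936 + F} = \frac{36425 + 18}{-29936 + \frac{28441}{2}} = \frac{36443}{- \frac{31431}{2}} = 36443 \left(- \frac{2}{31431}\right) = - \frac{72886}{31431}$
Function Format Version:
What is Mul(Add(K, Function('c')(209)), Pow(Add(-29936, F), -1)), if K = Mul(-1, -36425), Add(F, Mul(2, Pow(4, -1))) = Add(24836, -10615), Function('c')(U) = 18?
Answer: Rational(-72886, 31431) ≈ -2.3189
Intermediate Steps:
F = Rational(28441, 2) (F = Add(Rational(-1, 2), Add(24836, -10615)) = Add(Rational(-1, 2), 14221) = Rational(28441, 2) ≈ 14221.)
K = 36425
Mul(Add(K, Function('c')(209)), Pow(Add(-29936, F), -1)) = Mul(Add(36425, 18), Pow(Add(-29936, Rational(28441, 2)), -1)) = Mul(36443, Pow(Rational(-31431, 2), -1)) = Mul(36443, Rational(-2, 31431)) = Rational(-72886, 31431)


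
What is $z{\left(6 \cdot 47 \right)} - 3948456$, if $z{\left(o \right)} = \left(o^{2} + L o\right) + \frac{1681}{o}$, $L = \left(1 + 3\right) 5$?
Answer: $- \frac{1089446663}{282} \approx -3.8633 \cdot 10^{6}$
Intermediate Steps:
$L = 20$ ($L = 4 \cdot 5 = 20$)
$z{\left(o \right)} = o^{2} + 20 o + \frac{1681}{o}$ ($z{\left(o \right)} = \left(o^{2} + 20 o\right) + \frac{1681}{o} = o^{2} + 20 o + \frac{1681}{o}$)
$z{\left(6 \cdot 47 \right)} - 3948456 = \frac{1681 + \left(6 \cdot 47\right)^{2} \left(20 + 6 \cdot 47\right)}{6 \cdot 47} - 3948456 = \frac{1681 + 282^{2} \left(20 + 282\right)}{282} - 3948456 = \frac{1681 + 79524 \cdot 302}{282} - 3948456 = \frac{1681 + 24016248}{282} - 3948456 = \frac{1}{282} \cdot 24017929 - 3948456 = \frac{24017929}{282} - 3948456 = - \frac{1089446663}{282}$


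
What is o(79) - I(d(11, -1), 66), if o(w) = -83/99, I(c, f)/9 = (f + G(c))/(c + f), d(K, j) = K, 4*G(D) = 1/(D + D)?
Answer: -521657/60984 ≈ -8.5540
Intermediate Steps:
G(D) = 1/(8*D) (G(D) = 1/(4*(D + D)) = 1/(4*((2*D))) = (1/(2*D))/4 = 1/(8*D))
I(c, f) = 9*(f + 1/(8*c))/(c + f) (I(c, f) = 9*((f + 1/(8*c))/(c + f)) = 9*(f + 1/(8*c))/(c + f))
o(w) = -83/99 (o(w) = -83*1/99 = -83/99)
o(79) - I(d(11, -1), 66) = -83/99 - 9*(1 + 8*11*66)/(8*11*(11 + 66)) = -83/99 - 9*(1 + 5808)/(8*11*77) = -83/99 - 9*5809/(8*11*77) = -83/99 - 1*52281/6776 = -83/99 - 52281/6776 = -521657/60984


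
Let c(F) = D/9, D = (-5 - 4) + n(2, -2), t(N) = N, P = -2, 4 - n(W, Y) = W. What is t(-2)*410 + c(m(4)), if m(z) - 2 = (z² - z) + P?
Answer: -7387/9 ≈ -820.78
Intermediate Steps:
n(W, Y) = 4 - W
m(z) = z² - z (m(z) = 2 + ((z² - z) - 2) = 2 + (-2 + z² - z) = z² - z)
D = -7 (D = (-5 - 4) + (4 - 1*2) = -9 + (4 - 2) = -9 + 2 = -7)
c(F) = -7/9
t(-2)*410 + c(m(4)) = -2*410 - 7/9 = -820 - 7/9 = -7387/9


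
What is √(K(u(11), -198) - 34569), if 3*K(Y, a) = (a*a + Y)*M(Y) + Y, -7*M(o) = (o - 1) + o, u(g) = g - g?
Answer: 3*I*√178045/7 ≈ 180.84*I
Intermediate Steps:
u(g) = 0
M(o) = ⅐ - 2*o/7 (M(o) = -((o - 1) + o)/7 = -((-1 + o) + o)/7 = -(-1 + 2*o)/7 = ⅐ - 2*o/7)
K(Y, a) = Y/3 + (⅐ - 2*Y/7)*(Y + a²)/3 (K(Y, a) = ((a*a + Y)*(⅐ - 2*Y/7) + Y)/3 = ((a² + Y)*(⅐ - 2*Y/7) + Y)/3 = ((Y + a²)*(⅐ - 2*Y/7) + Y)/3 = ((⅐ - 2*Y/7)*(Y + a²) + Y)/3 = (Y + (⅐ - 2*Y/7)*(Y + a²))/3 = Y/3 + (⅐ - 2*Y/7)*(Y + a²)/3)
√(K(u(11), -198) - 34569) = √(((⅓)*0 - 1/21*0*(-1 + 2*0) + (1/21)*(-198)²*(1 - 2*0)) - 34569) = √((0 - 1/21*0*(-1 + 0) + (1/21)*39204*(1 + 0)) - 34569) = √((0 - 1/21*0*(-1) + (1/21)*39204*1) - 34569) = √((0 + 0 + 13068/7) - 34569) = √(13068/7 - 34569) = √(-228915/7) = 3*I*√178045/7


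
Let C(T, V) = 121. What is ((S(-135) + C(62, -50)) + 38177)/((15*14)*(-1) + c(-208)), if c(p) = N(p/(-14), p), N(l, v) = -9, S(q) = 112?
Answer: -38410/219 ≈ -175.39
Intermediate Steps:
c(p) = -9
((S(-135) + C(62, -50)) + 38177)/((15*14)*(-1) + c(-208)) = ((112 + 121) + 38177)/((15*14)*(-1) - 9) = (233 + 38177)/(210*(-1) - 9) = 38410/(-210 - 9) = 38410/(-219) = 38410*(-1/219) = -38410/219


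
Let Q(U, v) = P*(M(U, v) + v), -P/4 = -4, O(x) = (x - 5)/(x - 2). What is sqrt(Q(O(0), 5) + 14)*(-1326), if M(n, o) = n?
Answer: -1326*sqrt(134) ≈ -15350.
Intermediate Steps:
O(x) = (-5 + x)/(-2 + x)
P = 16 (P = -4*(-4) = 16)
Q(U, v) = 16*U + 16*v (Q(U, v) = 16*(U + v) = 16*U + 16*v)
sqrt(Q(O(0), 5) + 14)*(-1326) = sqrt((16*((-5 + 0)/(-2 + 0)) + 16*5) + 14)*(-1326) = sqrt((16*(-5/(-2)) + 80) + 14)*(-1326) = sqrt((16*(-1/2*(-5)) + 80) + 14)*(-1326) = sqrt((16*(5/2) + 80) + 14)*(-1326) = sqrt((40 + 80) + 14)*(-1326) = sqrt(120 + 14)*(-1326) = sqrt(134)*(-1326) = -1326*sqrt(134)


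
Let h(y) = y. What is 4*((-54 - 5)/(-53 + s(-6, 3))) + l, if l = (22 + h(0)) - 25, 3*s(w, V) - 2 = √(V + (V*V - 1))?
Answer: 18621/12319 + 354*√11/12319 ≈ 1.6069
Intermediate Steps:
s(w, V) = ⅔ + √(-1 + V + V²)/3 (s(w, V) = ⅔ + √(V + (V*V - 1))/3 = ⅔ + √(V + (V² - 1))/3 = ⅔ + √(V + (-1 + V²))/3 = ⅔ + √(-1 + V + V²)/3)
l = -3 (l = (22 + 0) - 25 = 22 - 25 = -3)
4*((-54 - 5)/(-53 + s(-6, 3))) + l = 4*((-54 - 5)/(-53 + (⅔ + √(-1 + 3 + 3²)/3))) - 3 = 4*(-59/(-53 + (⅔ + √(-1 + 3 + 9)/3))) - 3 = 4*(-59/(-53 + (⅔ + √11/3))) - 3 = 4*(-59/(-157/3 + √11/3)) - 3 = -236/(-157/3 + √11/3) - 3 = -3 - 236/(-157/3 + √11/3)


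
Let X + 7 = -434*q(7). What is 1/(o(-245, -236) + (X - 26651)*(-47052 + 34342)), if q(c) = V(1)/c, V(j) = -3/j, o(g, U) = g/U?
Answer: 236/79404352565 ≈ 2.9721e-9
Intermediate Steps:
q(c) = -3/c (q(c) = (-3/1)/c = (-3*1)/c = -3/c)
X = 179 (X = -7 - (-1302)/7 = -7 - 434*(-3/7) = -7 + 186 = 179)
1/(o(-245, -236) + (X - 26651)*(-47052 + 34342)) = 1/(-245/(-236) + (179 - 26651)*(-47052 + 34342)) = 1/(-245*(-1/236) - 26472*(-12710)) = 1/(245/236 + 336459120) = 1/(79404352565/236) = 236/79404352565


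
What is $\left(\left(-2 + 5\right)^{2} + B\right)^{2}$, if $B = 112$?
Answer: $14641$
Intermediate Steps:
$\left(\left(-2 + 5\right)^{2} + B\right)^{2} = \left(\left(-2 + 5\right)^{2} + 112\right)^{2} = \left(3^{2} + 112\right)^{2} = \left(9 + 112\right)^{2} = 121^{2} = 14641$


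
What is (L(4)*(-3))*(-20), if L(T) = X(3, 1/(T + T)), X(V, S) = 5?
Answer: 300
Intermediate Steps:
L(T) = 5
(L(4)*(-3))*(-20) = (5*(-3))*(-20) = -15*(-20) = 300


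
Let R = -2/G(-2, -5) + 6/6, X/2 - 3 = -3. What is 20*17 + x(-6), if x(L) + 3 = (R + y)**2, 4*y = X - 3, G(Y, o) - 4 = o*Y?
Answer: 264217/784 ≈ 337.01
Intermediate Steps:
X = 0 (X = 6 + 2*(-3) = 6 - 6 = 0)
G(Y, o) = 4 + Y*o (G(Y, o) = 4 + o*Y = 4 + Y*o)
y = -3/4 (y = (0 - 3)/4 = (1/4)*(-3) = -3/4 ≈ -0.75000)
R = 6/7 (R = -2/(4 - 2*(-5)) + 6/6 = -2/(4 + 10) + 6*(1/6) = -2/14 + 1 = -2*1/14 + 1 = -1/7 + 1 = 6/7 ≈ 0.85714)
x(L) = -2343/784 (x(L) = -3 + (6/7 - 3/4)**2 = -3 + (3/28)**2 = -3 + 9/784 = -2343/784)
20*17 + x(-6) = 20*17 - 2343/784 = 340 - 2343/784 = 264217/784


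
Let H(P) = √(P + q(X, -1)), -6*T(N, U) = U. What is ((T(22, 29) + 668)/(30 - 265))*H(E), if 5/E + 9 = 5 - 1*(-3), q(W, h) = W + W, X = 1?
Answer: -3979*I*√3/1410 ≈ -4.8878*I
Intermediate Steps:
q(W, h) = 2*W
T(N, U) = -U/6
E = -5 (E = 5/(-9 + (5 - 1*(-3))) = 5/(-9 + (5 + 3)) = 5/(-9 + 8) = 5/(-1) = 5*(-1) = -5)
H(P) = √(2 + P) (H(P) = √(P + 2*1) = √(P + 2) = √(2 + P))
((T(22, 29) + 668)/(30 - 265))*H(E) = ((-⅙*29 + 668)/(30 - 265))*√(2 - 5) = ((-29/6 + 668)/(-235))*√(-3) = ((3979/6)*(-1/235))*(I*√3) = -3979*I*√3/1410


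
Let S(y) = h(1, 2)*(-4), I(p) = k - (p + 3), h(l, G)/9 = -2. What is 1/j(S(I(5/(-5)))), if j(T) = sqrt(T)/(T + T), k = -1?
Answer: 12*sqrt(2) ≈ 16.971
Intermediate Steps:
h(l, G) = -18 (h(l, G) = 9*(-2) = -18)
I(p) = -4 - p (I(p) = -1 - (p + 3) = -1 - (3 + p) = -1 + (-3 - p) = -4 - p)
S(y) = 72 (S(y) = -18*(-4) = 72)
j(T) = 1/(2*sqrt(T)) (j(T) = sqrt(T)/((2*T)) = (1/(2*T))*sqrt(T) = 1/(2*sqrt(T)))
1/j(S(I(5/(-5)))) = 1/(1/(2*sqrt(72))) = 1/((sqrt(2)/12)/2) = 1/(sqrt(2)/24) = 12*sqrt(2)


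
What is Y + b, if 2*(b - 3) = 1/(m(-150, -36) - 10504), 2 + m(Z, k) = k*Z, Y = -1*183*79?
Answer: -147604249/10212 ≈ -14454.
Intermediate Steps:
Y = -14457 (Y = -183*79 = -14457)
m(Z, k) = -2 + Z*k (m(Z, k) = -2 + k*Z = -2 + Z*k)
b = 30635/10212 (b = 3 + 1/(2*((-2 - 150*(-36)) - 10504)) = 3 + 1/(2*((-2 + 5400) - 10504)) = 3 + 1/(2*(5398 - 10504)) = 3 + (½)/(-5106) = 3 + (½)*(-1/5106) = 3 - 1/10212 = 30635/10212 ≈ 2.9999)
Y + b = -14457 + 30635/10212 = -147604249/10212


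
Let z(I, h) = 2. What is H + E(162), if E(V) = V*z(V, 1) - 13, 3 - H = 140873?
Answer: -140559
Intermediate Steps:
H = -140870 (H = 3 - 1*140873 = 3 - 140873 = -140870)
E(V) = -13 + 2*V (E(V) = V*2 - 13 = 2*V - 13 = -13 + 2*V)
H + E(162) = -140870 + (-13 + 2*162) = -140870 + (-13 + 324) = -140870 + 311 = -140559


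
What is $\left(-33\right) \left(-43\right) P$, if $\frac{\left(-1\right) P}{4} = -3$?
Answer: $17028$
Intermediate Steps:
$P = 12$ ($P = \left(-4\right) \left(-3\right) = 12$)
$\left(-33\right) \left(-43\right) P = \left(-33\right) \left(-43\right) 12 = 1419 \cdot 12 = 17028$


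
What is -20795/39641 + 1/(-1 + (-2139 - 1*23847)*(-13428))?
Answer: -7256486661979/13832863156476 ≈ -0.52458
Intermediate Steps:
-20795/39641 + 1/(-1 + (-2139 - 1*23847)*(-13428)) = -20795*1/39641 - 1/13428/(-1 + (-2139 - 23847)) = -20795/39641 - 1/13428/(-1 - 25986) = -20795/39641 - 1/13428/(-25987) = -20795/39641 - 1/25987*(-1/13428) = -20795/39641 + 1/348953436 = -7256486661979/13832863156476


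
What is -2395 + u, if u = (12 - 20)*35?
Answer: -2675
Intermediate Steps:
u = -280 (u = -8*35 = -280)
-2395 + u = -2395 - 280 = -2675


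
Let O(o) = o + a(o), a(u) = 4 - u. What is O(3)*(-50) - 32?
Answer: -232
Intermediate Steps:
O(o) = 4 (O(o) = o + (4 - o) = 4)
O(3)*(-50) - 32 = 4*(-50) - 32 = -200 - 32 = -232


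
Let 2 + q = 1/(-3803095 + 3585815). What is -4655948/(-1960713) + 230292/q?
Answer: -98107831380208052/852049401993 ≈ -1.1514e+5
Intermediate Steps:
q = -434561/217280 (q = -2 + 1/(-3803095 + 3585815) = -2 + 1/(-217280) = -2 - 1/217280 = -434561/217280 ≈ -2.0000)
-4655948/(-1960713) + 230292/q = -4655948/(-1960713) + 230292/(-434561/217280) = -4655948*(-1/1960713) + 230292*(-217280/434561) = 4655948/1960713 - 50037845760/434561 = -98107831380208052/852049401993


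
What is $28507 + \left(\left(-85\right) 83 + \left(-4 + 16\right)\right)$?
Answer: $21464$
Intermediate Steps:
$28507 + \left(\left(-85\right) 83 + \left(-4 + 16\right)\right) = 28507 + \left(-7055 + 12\right) = 28507 - 7043 = 21464$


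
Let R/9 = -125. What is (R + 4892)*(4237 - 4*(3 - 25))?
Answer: 16292275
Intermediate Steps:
R = -1125 (R = 9*(-125) = -1125)
(R + 4892)*(4237 - 4*(3 - 25)) = (-1125 + 4892)*(4237 - 4*(3 - 25)) = 3767*(4237 - 4*(-22)) = 3767*(4237 + 88) = 3767*4325 = 16292275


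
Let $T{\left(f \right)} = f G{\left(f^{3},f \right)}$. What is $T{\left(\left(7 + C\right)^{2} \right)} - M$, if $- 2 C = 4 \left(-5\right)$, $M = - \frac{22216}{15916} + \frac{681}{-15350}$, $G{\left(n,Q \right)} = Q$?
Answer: $\frac{5101354369249}{61077650} \approx 83523.0$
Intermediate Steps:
$M = - \frac{87963599}{61077650}$ ($M = \left(-22216\right) \frac{1}{15916} + 681 \left(- \frac{1}{15350}\right) = - \frac{5554}{3979} - \frac{681}{15350} = - \frac{87963599}{61077650} \approx -1.4402$)
$C = 10$ ($C = - \frac{4 \left(-5\right)}{2} = \left(- \frac{1}{2}\right) \left(-20\right) = 10$)
$T{\left(f \right)} = f^{2}$ ($T{\left(f \right)} = f f = f^{2}$)
$T{\left(\left(7 + C\right)^{2} \right)} - M = \left(\left(7 + 10\right)^{2}\right)^{2} - - \frac{87963599}{61077650} = \left(17^{2}\right)^{2} + \frac{87963599}{61077650} = 289^{2} + \frac{87963599}{61077650} = 83521 + \frac{87963599}{61077650} = \frac{5101354369249}{61077650}$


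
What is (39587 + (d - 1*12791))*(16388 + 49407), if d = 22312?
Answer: 3231060860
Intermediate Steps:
(39587 + (d - 1*12791))*(16388 + 49407) = (39587 + (22312 - 1*12791))*(16388 + 49407) = (39587 + (22312 - 12791))*65795 = (39587 + 9521)*65795 = 49108*65795 = 3231060860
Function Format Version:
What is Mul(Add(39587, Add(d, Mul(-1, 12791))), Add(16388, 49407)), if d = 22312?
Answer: 3231060860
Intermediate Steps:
Mul(Add(39587, Add(d, Mul(-1, 12791))), Add(16388, 49407)) = Mul(Add(39587, Add(22312, Mul(-1, 12791))), Add(16388, 49407)) = Mul(Add(39587, Add(22312, -12791)), 65795) = Mul(Add(39587, 9521), 65795) = Mul(49108, 65795) = 3231060860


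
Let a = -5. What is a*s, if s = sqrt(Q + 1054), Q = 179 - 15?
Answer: -5*sqrt(1218) ≈ -174.50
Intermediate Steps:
Q = 164
s = sqrt(1218) (s = sqrt(164 + 1054) = sqrt(1218) ≈ 34.900)
a*s = -5*sqrt(1218)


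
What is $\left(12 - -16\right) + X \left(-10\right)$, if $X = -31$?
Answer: $338$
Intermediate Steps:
$\left(12 - -16\right) + X \left(-10\right) = \left(12 - -16\right) - -310 = \left(12 + 16\right) + 310 = 28 + 310 = 338$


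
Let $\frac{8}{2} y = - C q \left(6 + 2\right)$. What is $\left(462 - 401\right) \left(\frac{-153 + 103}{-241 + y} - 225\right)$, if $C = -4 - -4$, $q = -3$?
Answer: $- \frac{3304675}{241} \approx -13712.0$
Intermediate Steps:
$C = 0$ ($C = -4 + 4 = 0$)
$y = 0$ ($y = \frac{\left(-1\right) 0 \left(-3\right) \left(6 + 2\right)}{4} = \frac{0 \left(-3\right) 8}{4} = \frac{0 \cdot 8}{4} = \frac{1}{4} \cdot 0 = 0$)
$\left(462 - 401\right) \left(\frac{-153 + 103}{-241 + y} - 225\right) = \left(462 - 401\right) \left(\frac{-153 + 103}{-241 + 0} - 225\right) = 61 \left(- \frac{50}{-241} - 225\right) = 61 \left(\left(-50\right) \left(- \frac{1}{241}\right) - 225\right) = 61 \left(\frac{50}{241} - 225\right) = 61 \left(- \frac{54175}{241}\right) = - \frac{3304675}{241}$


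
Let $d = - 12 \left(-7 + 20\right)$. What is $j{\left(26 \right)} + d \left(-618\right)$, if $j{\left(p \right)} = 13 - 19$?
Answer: $96402$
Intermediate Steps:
$j{\left(p \right)} = -6$ ($j{\left(p \right)} = 13 - 19 = -6$)
$d = -156$ ($d = \left(-12\right) 13 = -156$)
$j{\left(26 \right)} + d \left(-618\right) = -6 - -96408 = -6 + 96408 = 96402$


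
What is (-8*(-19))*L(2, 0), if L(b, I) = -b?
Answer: -304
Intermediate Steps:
(-8*(-19))*L(2, 0) = (-8*(-19))*(-1*2) = 152*(-2) = -304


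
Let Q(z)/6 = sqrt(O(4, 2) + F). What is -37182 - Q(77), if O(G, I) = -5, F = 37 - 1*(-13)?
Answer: -37182 - 18*sqrt(5) ≈ -37222.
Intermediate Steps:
F = 50 (F = 37 + 13 = 50)
Q(z) = 18*sqrt(5) (Q(z) = 6*sqrt(-5 + 50) = 6*sqrt(45) = 6*(3*sqrt(5)) = 18*sqrt(5))
-37182 - Q(77) = -37182 - 18*sqrt(5)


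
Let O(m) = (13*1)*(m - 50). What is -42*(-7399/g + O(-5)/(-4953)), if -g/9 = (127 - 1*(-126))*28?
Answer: -2108533/192786 ≈ -10.937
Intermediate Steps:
O(m) = -650 + 13*m (O(m) = 13*(-50 + m) = -650 + 13*m)
g = -63756 (g = -9*(127 - 1*(-126))*28 = -9*(127 + 126)*28 = -2277*28 = -9*7084 = -63756)
-42*(-7399/g + O(-5)/(-4953)) = -42*(-7399/(-63756) + (-650 + 13*(-5))/(-4953)) = -42*(-7399*(-1/63756) + (-650 - 65)*(-1/4953)) = -42*(1057/9108 - 715*(-1/4953)) = -42*(1057/9108 + 55/381) = -42*301219/1156716 = -2108533/192786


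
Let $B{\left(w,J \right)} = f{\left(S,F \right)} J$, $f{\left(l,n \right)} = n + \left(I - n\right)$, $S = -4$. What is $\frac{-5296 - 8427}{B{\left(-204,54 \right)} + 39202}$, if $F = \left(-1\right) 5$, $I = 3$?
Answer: $- \frac{13723}{39364} \approx -0.34862$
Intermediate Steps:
$F = -5$
$f{\left(l,n \right)} = 3$ ($f{\left(l,n \right)} = n - \left(-3 + n\right) = 3$)
$B{\left(w,J \right)} = 3 J$
$\frac{-5296 - 8427}{B{\left(-204,54 \right)} + 39202} = \frac{-5296 - 8427}{3 \cdot 54 + 39202} = - \frac{13723}{162 + 39202} = - \frac{13723}{39364}$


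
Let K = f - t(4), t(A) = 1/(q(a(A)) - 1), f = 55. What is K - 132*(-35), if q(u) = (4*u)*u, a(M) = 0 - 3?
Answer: 163624/35 ≈ 4675.0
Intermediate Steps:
a(M) = -3
q(u) = 4*u**2
t(A) = 1/35 (t(A) = 1/(4*(-3)**2 - 1) = 1/(4*9 - 1) = 1/(36 - 1) = 1/35)
K = 1924/35 (K = 55 - 1*1/35 = 55 - 1/35 = 1924/35 ≈ 54.971)
K - 132*(-35) = 1924/35 - 132*(-35) = 1924/35 + 4620 = 163624/35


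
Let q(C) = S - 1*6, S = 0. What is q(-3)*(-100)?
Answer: 600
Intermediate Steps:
q(C) = -6 (q(C) = 0 - 1*6 = 0 - 6 = -6)
q(-3)*(-100) = -6*(-100) = 600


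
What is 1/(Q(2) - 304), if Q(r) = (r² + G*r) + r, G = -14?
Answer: -1/326 ≈ -0.0030675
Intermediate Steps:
Q(r) = r² - 13*r (Q(r) = (r² - 14*r) + r = r² - 13*r)
1/(Q(2) - 304) = 1/(2*(-13 + 2) - 304) = 1/(2*(-11) - 304) = 1/(-22 - 304) = 1/(-326) = -1/326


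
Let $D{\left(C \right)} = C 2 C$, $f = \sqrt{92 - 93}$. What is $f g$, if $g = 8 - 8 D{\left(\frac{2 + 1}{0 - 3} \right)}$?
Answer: $- 8 i \approx - 8.0 i$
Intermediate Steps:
$f = i$ ($f = \sqrt{-1} = i \approx 1.0 i$)
$D{\left(C \right)} = 2 C^{2}$ ($D{\left(C \right)} = 2 C C = 2 C^{2}$)
$g = -8$ ($g = 8 - 8 \cdot 2 \left(\frac{2 + 1}{0 - 3}\right)^{2} = 8 - 8 \cdot 2 \left(\frac{3}{-3}\right)^{2} = 8 - 8 \cdot 2 \left(3 \left(- \frac{1}{3}\right)\right)^{2} = 8 - 8 \cdot 2 \left(-1\right)^{2} = 8 - 8 \cdot 2 \cdot 1 = 8 - 16 = -8$)
$f g = i \left(-8\right) = - 8 i$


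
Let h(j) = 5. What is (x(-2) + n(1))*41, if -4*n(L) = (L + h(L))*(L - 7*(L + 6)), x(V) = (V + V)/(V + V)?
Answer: 2993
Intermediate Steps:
x(V) = 1 (x(V) = (2*V)/((2*V)) = (2*V)*(1/(2*V)) = 1)
n(L) = -(-42 - 6*L)*(5 + L)/4 (n(L) = -(L + 5)*(L - 7*(L + 6))/4 = -(5 + L)*(L - 7*(6 + L))/4 = -(5 + L)*(L + (-42 - 7*L))/4 = -(5 + L)*(-42 - 6*L)/4 = -(-42 - 6*L)*(5 + L)/4)
(x(-2) + n(1))*41 = (1 + (105/2 + 18*1 + (3/2)*1**2))*41 = (1 + (105/2 + 18 + (3/2)*1))*41 = (1 + (105/2 + 18 + 3/2))*41 = (1 + 72)*41 = 73*41 = 2993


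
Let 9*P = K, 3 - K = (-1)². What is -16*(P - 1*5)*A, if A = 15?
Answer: 3440/3 ≈ 1146.7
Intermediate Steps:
K = 2 (K = 3 - 1*(-1)² = 3 - 1*1 = 3 - 1 = 2)
P = 2/9 (P = (⅑)*2 = 2/9 ≈ 0.22222)
-16*(P - 1*5)*A = -16*(2/9 - 1*5)*15 = -16*(2/9 - 5)*15 = -16*(-43/9)*15 = -(-688)*15/9 = -1*(-3440/3) = 3440/3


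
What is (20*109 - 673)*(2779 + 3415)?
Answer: 9334358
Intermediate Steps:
(20*109 - 673)*(2779 + 3415) = (2180 - 673)*6194 = 1507*6194 = 9334358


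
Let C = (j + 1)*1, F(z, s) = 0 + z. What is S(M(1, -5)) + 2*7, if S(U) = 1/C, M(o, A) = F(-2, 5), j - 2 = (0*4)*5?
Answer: 43/3 ≈ 14.333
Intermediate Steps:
F(z, s) = z
j = 2 (j = 2 + (0*4)*5 = 2 + 0*5 = 2 + 0 = 2)
M(o, A) = -2
C = 3 (C = (2 + 1)*1 = 3*1 = 3)
S(U) = ⅓ (S(U) = 1/3 = ⅓)
S(M(1, -5)) + 2*7 = ⅓ + 2*7 = ⅓ + 14 = 43/3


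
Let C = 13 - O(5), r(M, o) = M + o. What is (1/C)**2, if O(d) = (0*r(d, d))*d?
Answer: 1/169 ≈ 0.0059172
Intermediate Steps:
O(d) = 0 (O(d) = (0*(d + d))*d = (0*(2*d))*d = 0*d = 0)
C = 13 (C = 13 - 1*0 = 13 + 0 = 13)
(1/C)**2 = (1/13)**2 = 1/169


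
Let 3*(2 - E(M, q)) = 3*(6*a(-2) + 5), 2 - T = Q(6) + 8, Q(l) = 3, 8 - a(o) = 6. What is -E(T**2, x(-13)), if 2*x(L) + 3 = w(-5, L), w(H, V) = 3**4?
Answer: 15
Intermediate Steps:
a(o) = 2 (a(o) = 8 - 1*6 = 8 - 6 = 2)
w(H, V) = 81
T = -9 (T = 2 - (3 + 8) = 2 - 1*11 = 2 - 11 = -9)
x(L) = 39 (x(L) = -3/2 + (1/2)*81 = -3/2 + 81/2 = 39)
E(M, q) = -15 (E(M, q) = 2 - (6*2 + 5) = 2 - (12 + 5) = 2 - 17 = -15)
-E(T**2, x(-13)) = -1*(-15) = 15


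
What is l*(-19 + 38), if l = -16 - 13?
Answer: -551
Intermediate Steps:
l = -29
l*(-19 + 38) = -29*(-19 + 38) = -29*19 = -551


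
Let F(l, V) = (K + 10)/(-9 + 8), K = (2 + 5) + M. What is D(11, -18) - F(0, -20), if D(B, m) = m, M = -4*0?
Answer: -1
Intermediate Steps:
M = 0
K = 7 (K = (2 + 5) + 0 = 7 + 0 = 7)
F(l, V) = -17 (F(l, V) = (7 + 10)/(-9 + 8) = 17/(-1) = 17*(-1) = -17)
D(11, -18) - F(0, -20) = -18 - 1*(-17) = -18 + 17 = -1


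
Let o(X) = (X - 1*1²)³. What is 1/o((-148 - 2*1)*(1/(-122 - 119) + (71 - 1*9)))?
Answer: -13997521/11260375449891739471 ≈ -1.2431e-12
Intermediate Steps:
o(X) = (-1 + X)³ (o(X) = (X - 1*1)³ = (X - 1)³ = (-1 + X)³)
1/o((-148 - 2*1)*(1/(-122 - 119) + (71 - 1*9))) = 1/((-1 + (-148 - 2*1)*(1/(-122 - 119) + (71 - 1*9)))³) = 1/((-1 + (-148 - 2)*(1/(-241) + (71 - 9)))³) = 1/((-1 - 150*(-1/241 + 62))³) = 1/((-1 - 150*14941/241)³) = 1/((-1 - 2241150/241)³) = 1/((-2241391/241)³) = 1/(-11260375449891739471/13997521) = -13997521/11260375449891739471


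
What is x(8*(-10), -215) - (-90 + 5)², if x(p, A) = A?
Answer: -7440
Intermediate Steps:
x(8*(-10), -215) - (-90 + 5)² = -215 - (-90 + 5)² = -215 - 1*(-85)² = -215 - 1*7225 = -215 - 7225 = -7440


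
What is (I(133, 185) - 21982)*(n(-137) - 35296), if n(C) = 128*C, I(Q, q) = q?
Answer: 1151579104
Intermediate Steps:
(I(133, 185) - 21982)*(n(-137) - 35296) = (185 - 21982)*(128*(-137) - 35296) = -21797*(-17536 - 35296) = -21797*(-52832) = 1151579104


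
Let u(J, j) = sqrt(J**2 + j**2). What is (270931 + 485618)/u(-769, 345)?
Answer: 756549*sqrt(710386)/710386 ≈ 897.61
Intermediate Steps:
(270931 + 485618)/u(-769, 345) = (270931 + 485618)/(sqrt((-769)**2 + 345**2)) = 756549/(sqrt(591361 + 119025)) = 756549/(sqrt(710386)) = 756549*(sqrt(710386)/710386) = 756549*sqrt(710386)/710386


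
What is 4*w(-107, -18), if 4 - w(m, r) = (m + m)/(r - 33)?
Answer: -40/51 ≈ -0.78431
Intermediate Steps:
w(m, r) = 4 - 2*m/(-33 + r) (w(m, r) = 4 - (m + m)/(r - 33) = 4 - 2*m/(-33 + r))
4*w(-107, -18) = 4*(2*(-66 - 1*(-107) + 2*(-18))/(-33 - 18)) = 4*(2*(-66 + 107 - 36)/(-51)) = 4*(2*(-1/51)*5) = 4*(-10/51) = -40/51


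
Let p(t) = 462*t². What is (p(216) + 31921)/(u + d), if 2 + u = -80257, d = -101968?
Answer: -21586993/182227 ≈ -118.46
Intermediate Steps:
u = -80259 (u = -2 - 80257 = -80259)
(p(216) + 31921)/(u + d) = (462*216² + 31921)/(-80259 - 101968) = (462*46656 + 31921)/(-182227) = (21555072 + 31921)*(-1/182227) = 21586993*(-1/182227) = -21586993/182227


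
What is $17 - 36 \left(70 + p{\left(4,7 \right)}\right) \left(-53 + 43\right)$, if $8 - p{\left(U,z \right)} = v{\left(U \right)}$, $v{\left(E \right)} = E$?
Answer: $26657$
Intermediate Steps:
$p{\left(U,z \right)} = 8 - U$
$17 - 36 \left(70 + p{\left(4,7 \right)}\right) \left(-53 + 43\right) = 17 - 36 \left(70 + \left(8 - 4\right)\right) \left(-53 + 43\right) = 17 - 36 \left(70 + \left(8 - 4\right)\right) \left(-10\right) = 17 - 36 \left(70 + 4\right) \left(-10\right) = 17 - 36 \cdot 74 \left(-10\right) = 17 - -26640 = 17 + 26640 = 26657$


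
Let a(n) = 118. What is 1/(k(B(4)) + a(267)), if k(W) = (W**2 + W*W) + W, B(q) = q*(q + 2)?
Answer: 1/1294 ≈ 0.00077280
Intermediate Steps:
B(q) = q*(2 + q)
k(W) = W + 2*W**2 (k(W) = (W**2 + W**2) + W = 2*W**2 + W = W + 2*W**2)
1/(k(B(4)) + a(267)) = 1/((4*(2 + 4))*(1 + 2*(4*(2 + 4))) + 118) = 1/((4*6)*(1 + 2*(4*6)) + 118) = 1/(24*(1 + 2*24) + 118) = 1/(24*(1 + 48) + 118) = 1/(24*49 + 118) = 1/(1176 + 118) = 1/1294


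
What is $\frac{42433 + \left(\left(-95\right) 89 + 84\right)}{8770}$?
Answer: $\frac{17031}{4385} \approx 3.8839$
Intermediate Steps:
$\frac{42433 + \left(\left(-95\right) 89 + 84\right)}{8770} = \left(42433 + \left(-8455 + 84\right)\right) \frac{1}{8770} = \left(42433 - 8371\right) \frac{1}{8770} = 34062 \cdot \frac{1}{8770} = \frac{17031}{4385}$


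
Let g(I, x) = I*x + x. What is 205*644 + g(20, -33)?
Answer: 131327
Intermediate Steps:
g(I, x) = x + I*x
205*644 + g(20, -33) = 205*644 - 33*(1 + 20) = 132020 - 33*21 = 132020 - 693 = 131327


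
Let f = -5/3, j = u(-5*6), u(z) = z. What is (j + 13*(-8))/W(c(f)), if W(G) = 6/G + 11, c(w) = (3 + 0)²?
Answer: -402/35 ≈ -11.486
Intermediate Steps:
j = -30 (j = -5*6 = -30)
f = -5/3 (f = -5*⅓ = -5/3 ≈ -1.6667)
c(w) = 9 (c(w) = 3² = 9)
W(G) = 11 + 6/G
(j + 13*(-8))/W(c(f)) = (-30 + 13*(-8))/(11 + 6/9) = (-30 - 104)/(11 + 6*(⅑)) = -134/(11 + ⅔) = -134/35/3 = -134*3/35 = -402/35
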